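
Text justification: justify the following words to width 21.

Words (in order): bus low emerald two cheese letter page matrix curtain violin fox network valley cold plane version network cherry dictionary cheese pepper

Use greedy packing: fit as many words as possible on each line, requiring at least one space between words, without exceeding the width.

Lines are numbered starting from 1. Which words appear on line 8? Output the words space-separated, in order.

Line 1: ['bus', 'low', 'emerald', 'two'] (min_width=19, slack=2)
Line 2: ['cheese', 'letter', 'page'] (min_width=18, slack=3)
Line 3: ['matrix', 'curtain', 'violin'] (min_width=21, slack=0)
Line 4: ['fox', 'network', 'valley'] (min_width=18, slack=3)
Line 5: ['cold', 'plane', 'version'] (min_width=18, slack=3)
Line 6: ['network', 'cherry'] (min_width=14, slack=7)
Line 7: ['dictionary', 'cheese'] (min_width=17, slack=4)
Line 8: ['pepper'] (min_width=6, slack=15)

Answer: pepper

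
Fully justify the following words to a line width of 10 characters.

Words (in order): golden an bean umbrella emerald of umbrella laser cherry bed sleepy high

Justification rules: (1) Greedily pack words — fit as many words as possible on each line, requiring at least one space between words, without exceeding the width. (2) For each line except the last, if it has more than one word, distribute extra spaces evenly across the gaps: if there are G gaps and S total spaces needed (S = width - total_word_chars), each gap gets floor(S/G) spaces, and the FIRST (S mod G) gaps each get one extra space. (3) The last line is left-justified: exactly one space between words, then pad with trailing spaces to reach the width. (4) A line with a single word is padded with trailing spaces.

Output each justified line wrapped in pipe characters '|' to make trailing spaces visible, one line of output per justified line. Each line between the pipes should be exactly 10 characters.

Answer: |golden  an|
|bean      |
|umbrella  |
|emerald of|
|umbrella  |
|laser     |
|cherry bed|
|sleepy    |
|high      |

Derivation:
Line 1: ['golden', 'an'] (min_width=9, slack=1)
Line 2: ['bean'] (min_width=4, slack=6)
Line 3: ['umbrella'] (min_width=8, slack=2)
Line 4: ['emerald', 'of'] (min_width=10, slack=0)
Line 5: ['umbrella'] (min_width=8, slack=2)
Line 6: ['laser'] (min_width=5, slack=5)
Line 7: ['cherry', 'bed'] (min_width=10, slack=0)
Line 8: ['sleepy'] (min_width=6, slack=4)
Line 9: ['high'] (min_width=4, slack=6)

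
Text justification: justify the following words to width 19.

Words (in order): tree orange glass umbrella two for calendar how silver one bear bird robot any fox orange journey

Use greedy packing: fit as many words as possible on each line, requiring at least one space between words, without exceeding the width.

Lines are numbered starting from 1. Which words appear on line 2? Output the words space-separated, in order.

Line 1: ['tree', 'orange', 'glass'] (min_width=17, slack=2)
Line 2: ['umbrella', 'two', 'for'] (min_width=16, slack=3)
Line 3: ['calendar', 'how', 'silver'] (min_width=19, slack=0)
Line 4: ['one', 'bear', 'bird', 'robot'] (min_width=19, slack=0)
Line 5: ['any', 'fox', 'orange'] (min_width=14, slack=5)
Line 6: ['journey'] (min_width=7, slack=12)

Answer: umbrella two for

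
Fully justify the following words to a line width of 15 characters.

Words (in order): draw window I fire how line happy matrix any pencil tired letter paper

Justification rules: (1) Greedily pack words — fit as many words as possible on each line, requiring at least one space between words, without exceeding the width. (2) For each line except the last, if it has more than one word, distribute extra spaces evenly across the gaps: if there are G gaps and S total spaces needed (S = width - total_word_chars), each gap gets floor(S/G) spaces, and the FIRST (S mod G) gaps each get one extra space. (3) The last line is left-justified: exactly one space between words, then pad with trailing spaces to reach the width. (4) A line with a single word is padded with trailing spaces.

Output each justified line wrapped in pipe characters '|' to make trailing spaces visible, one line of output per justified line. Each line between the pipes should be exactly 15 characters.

Line 1: ['draw', 'window', 'I'] (min_width=13, slack=2)
Line 2: ['fire', 'how', 'line'] (min_width=13, slack=2)
Line 3: ['happy', 'matrix'] (min_width=12, slack=3)
Line 4: ['any', 'pencil'] (min_width=10, slack=5)
Line 5: ['tired', 'letter'] (min_width=12, slack=3)
Line 6: ['paper'] (min_width=5, slack=10)

Answer: |draw  window  I|
|fire  how  line|
|happy    matrix|
|any      pencil|
|tired    letter|
|paper          |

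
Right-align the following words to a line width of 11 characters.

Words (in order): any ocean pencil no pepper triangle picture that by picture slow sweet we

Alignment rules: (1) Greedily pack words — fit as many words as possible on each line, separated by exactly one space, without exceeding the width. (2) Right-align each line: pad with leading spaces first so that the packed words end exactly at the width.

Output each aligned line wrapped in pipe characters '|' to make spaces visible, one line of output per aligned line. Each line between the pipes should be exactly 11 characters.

Answer: |  any ocean|
|  pencil no|
|     pepper|
|   triangle|
|    picture|
|    that by|
|    picture|
| slow sweet|
|         we|

Derivation:
Line 1: ['any', 'ocean'] (min_width=9, slack=2)
Line 2: ['pencil', 'no'] (min_width=9, slack=2)
Line 3: ['pepper'] (min_width=6, slack=5)
Line 4: ['triangle'] (min_width=8, slack=3)
Line 5: ['picture'] (min_width=7, slack=4)
Line 6: ['that', 'by'] (min_width=7, slack=4)
Line 7: ['picture'] (min_width=7, slack=4)
Line 8: ['slow', 'sweet'] (min_width=10, slack=1)
Line 9: ['we'] (min_width=2, slack=9)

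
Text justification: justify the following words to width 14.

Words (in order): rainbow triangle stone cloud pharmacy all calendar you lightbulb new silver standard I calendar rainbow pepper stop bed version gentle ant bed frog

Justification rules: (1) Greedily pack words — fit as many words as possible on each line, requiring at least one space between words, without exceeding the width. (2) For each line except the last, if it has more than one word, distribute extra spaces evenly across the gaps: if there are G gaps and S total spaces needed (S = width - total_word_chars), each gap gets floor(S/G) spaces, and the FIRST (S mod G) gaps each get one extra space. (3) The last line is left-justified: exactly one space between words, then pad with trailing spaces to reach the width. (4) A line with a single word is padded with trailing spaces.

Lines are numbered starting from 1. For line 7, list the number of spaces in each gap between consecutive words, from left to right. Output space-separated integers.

Answer: 5

Derivation:
Line 1: ['rainbow'] (min_width=7, slack=7)
Line 2: ['triangle', 'stone'] (min_width=14, slack=0)
Line 3: ['cloud', 'pharmacy'] (min_width=14, slack=0)
Line 4: ['all', 'calendar'] (min_width=12, slack=2)
Line 5: ['you', 'lightbulb'] (min_width=13, slack=1)
Line 6: ['new', 'silver'] (min_width=10, slack=4)
Line 7: ['standard', 'I'] (min_width=10, slack=4)
Line 8: ['calendar'] (min_width=8, slack=6)
Line 9: ['rainbow', 'pepper'] (min_width=14, slack=0)
Line 10: ['stop', 'bed'] (min_width=8, slack=6)
Line 11: ['version', 'gentle'] (min_width=14, slack=0)
Line 12: ['ant', 'bed', 'frog'] (min_width=12, slack=2)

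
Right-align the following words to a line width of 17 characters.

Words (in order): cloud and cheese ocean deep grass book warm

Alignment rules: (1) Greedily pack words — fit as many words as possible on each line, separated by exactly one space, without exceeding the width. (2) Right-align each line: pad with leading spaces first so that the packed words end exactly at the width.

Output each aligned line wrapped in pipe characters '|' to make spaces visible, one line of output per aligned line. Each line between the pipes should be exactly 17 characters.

Line 1: ['cloud', 'and', 'cheese'] (min_width=16, slack=1)
Line 2: ['ocean', 'deep', 'grass'] (min_width=16, slack=1)
Line 3: ['book', 'warm'] (min_width=9, slack=8)

Answer: | cloud and cheese|
| ocean deep grass|
|        book warm|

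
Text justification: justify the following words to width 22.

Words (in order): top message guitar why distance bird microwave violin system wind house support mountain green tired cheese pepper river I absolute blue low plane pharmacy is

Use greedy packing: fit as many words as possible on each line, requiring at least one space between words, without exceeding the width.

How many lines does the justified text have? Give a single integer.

Line 1: ['top', 'message', 'guitar', 'why'] (min_width=22, slack=0)
Line 2: ['distance', 'bird'] (min_width=13, slack=9)
Line 3: ['microwave', 'violin'] (min_width=16, slack=6)
Line 4: ['system', 'wind', 'house'] (min_width=17, slack=5)
Line 5: ['support', 'mountain', 'green'] (min_width=22, slack=0)
Line 6: ['tired', 'cheese', 'pepper'] (min_width=19, slack=3)
Line 7: ['river', 'I', 'absolute', 'blue'] (min_width=21, slack=1)
Line 8: ['low', 'plane', 'pharmacy', 'is'] (min_width=21, slack=1)
Total lines: 8

Answer: 8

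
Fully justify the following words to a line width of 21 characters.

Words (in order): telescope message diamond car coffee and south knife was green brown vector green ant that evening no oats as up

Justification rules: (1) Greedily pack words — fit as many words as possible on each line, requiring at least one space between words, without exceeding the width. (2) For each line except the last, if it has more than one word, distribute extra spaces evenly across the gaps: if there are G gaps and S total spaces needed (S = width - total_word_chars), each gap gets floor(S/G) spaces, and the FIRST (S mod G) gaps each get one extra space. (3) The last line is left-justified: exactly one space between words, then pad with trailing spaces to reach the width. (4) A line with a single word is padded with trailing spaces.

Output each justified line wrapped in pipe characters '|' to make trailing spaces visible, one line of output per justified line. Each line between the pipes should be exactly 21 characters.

Line 1: ['telescope', 'message'] (min_width=17, slack=4)
Line 2: ['diamond', 'car', 'coffee'] (min_width=18, slack=3)
Line 3: ['and', 'south', 'knife', 'was'] (min_width=19, slack=2)
Line 4: ['green', 'brown', 'vector'] (min_width=18, slack=3)
Line 5: ['green', 'ant', 'that'] (min_width=14, slack=7)
Line 6: ['evening', 'no', 'oats', 'as', 'up'] (min_width=21, slack=0)

Answer: |telescope     message|
|diamond   car  coffee|
|and  south  knife was|
|green   brown  vector|
|green     ant    that|
|evening no oats as up|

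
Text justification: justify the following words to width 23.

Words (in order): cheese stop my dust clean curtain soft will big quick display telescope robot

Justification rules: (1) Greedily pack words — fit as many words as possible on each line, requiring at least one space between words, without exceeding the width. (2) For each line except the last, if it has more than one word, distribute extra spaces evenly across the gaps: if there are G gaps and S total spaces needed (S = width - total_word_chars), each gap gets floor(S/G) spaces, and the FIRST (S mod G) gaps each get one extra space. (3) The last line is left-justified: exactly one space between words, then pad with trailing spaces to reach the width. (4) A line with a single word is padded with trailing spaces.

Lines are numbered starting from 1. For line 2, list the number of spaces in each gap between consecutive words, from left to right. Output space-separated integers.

Line 1: ['cheese', 'stop', 'my', 'dust'] (min_width=19, slack=4)
Line 2: ['clean', 'curtain', 'soft', 'will'] (min_width=23, slack=0)
Line 3: ['big', 'quick', 'display'] (min_width=17, slack=6)
Line 4: ['telescope', 'robot'] (min_width=15, slack=8)

Answer: 1 1 1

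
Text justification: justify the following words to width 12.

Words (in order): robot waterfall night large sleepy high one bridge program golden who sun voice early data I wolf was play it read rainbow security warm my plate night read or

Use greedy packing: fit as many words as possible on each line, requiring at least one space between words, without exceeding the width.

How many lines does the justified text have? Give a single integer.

Line 1: ['robot'] (min_width=5, slack=7)
Line 2: ['waterfall'] (min_width=9, slack=3)
Line 3: ['night', 'large'] (min_width=11, slack=1)
Line 4: ['sleepy', 'high'] (min_width=11, slack=1)
Line 5: ['one', 'bridge'] (min_width=10, slack=2)
Line 6: ['program'] (min_width=7, slack=5)
Line 7: ['golden', 'who'] (min_width=10, slack=2)
Line 8: ['sun', 'voice'] (min_width=9, slack=3)
Line 9: ['early', 'data', 'I'] (min_width=12, slack=0)
Line 10: ['wolf', 'was'] (min_width=8, slack=4)
Line 11: ['play', 'it', 'read'] (min_width=12, slack=0)
Line 12: ['rainbow'] (min_width=7, slack=5)
Line 13: ['security'] (min_width=8, slack=4)
Line 14: ['warm', 'my'] (min_width=7, slack=5)
Line 15: ['plate', 'night'] (min_width=11, slack=1)
Line 16: ['read', 'or'] (min_width=7, slack=5)
Total lines: 16

Answer: 16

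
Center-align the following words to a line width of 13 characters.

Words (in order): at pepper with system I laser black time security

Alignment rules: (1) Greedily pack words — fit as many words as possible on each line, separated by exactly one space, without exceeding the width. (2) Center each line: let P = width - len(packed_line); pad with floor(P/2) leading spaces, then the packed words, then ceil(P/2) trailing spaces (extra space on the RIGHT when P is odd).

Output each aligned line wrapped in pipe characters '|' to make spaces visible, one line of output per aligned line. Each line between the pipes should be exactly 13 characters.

Answer: |  at pepper  |
|with system I|
| laser black |
|time security|

Derivation:
Line 1: ['at', 'pepper'] (min_width=9, slack=4)
Line 2: ['with', 'system', 'I'] (min_width=13, slack=0)
Line 3: ['laser', 'black'] (min_width=11, slack=2)
Line 4: ['time', 'security'] (min_width=13, slack=0)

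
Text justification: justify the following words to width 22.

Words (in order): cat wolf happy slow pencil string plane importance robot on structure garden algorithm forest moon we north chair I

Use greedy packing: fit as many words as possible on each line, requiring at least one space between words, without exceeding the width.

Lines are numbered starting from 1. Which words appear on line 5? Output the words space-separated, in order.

Answer: algorithm forest moon

Derivation:
Line 1: ['cat', 'wolf', 'happy', 'slow'] (min_width=19, slack=3)
Line 2: ['pencil', 'string', 'plane'] (min_width=19, slack=3)
Line 3: ['importance', 'robot', 'on'] (min_width=19, slack=3)
Line 4: ['structure', 'garden'] (min_width=16, slack=6)
Line 5: ['algorithm', 'forest', 'moon'] (min_width=21, slack=1)
Line 6: ['we', 'north', 'chair', 'I'] (min_width=16, slack=6)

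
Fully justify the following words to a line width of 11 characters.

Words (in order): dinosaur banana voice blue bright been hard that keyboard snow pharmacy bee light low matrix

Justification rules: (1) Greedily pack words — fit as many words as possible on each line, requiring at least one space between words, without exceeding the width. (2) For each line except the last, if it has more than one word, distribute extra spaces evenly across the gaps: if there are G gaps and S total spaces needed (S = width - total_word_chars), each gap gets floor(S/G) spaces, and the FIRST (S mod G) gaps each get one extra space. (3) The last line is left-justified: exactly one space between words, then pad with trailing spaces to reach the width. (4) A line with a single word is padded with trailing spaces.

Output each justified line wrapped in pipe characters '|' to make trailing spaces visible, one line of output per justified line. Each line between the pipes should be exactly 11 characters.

Answer: |dinosaur   |
|banana     |
|voice  blue|
|bright been|
|hard   that|
|keyboard   |
|snow       |
|pharmacy   |
|bee   light|
|low matrix |

Derivation:
Line 1: ['dinosaur'] (min_width=8, slack=3)
Line 2: ['banana'] (min_width=6, slack=5)
Line 3: ['voice', 'blue'] (min_width=10, slack=1)
Line 4: ['bright', 'been'] (min_width=11, slack=0)
Line 5: ['hard', 'that'] (min_width=9, slack=2)
Line 6: ['keyboard'] (min_width=8, slack=3)
Line 7: ['snow'] (min_width=4, slack=7)
Line 8: ['pharmacy'] (min_width=8, slack=3)
Line 9: ['bee', 'light'] (min_width=9, slack=2)
Line 10: ['low', 'matrix'] (min_width=10, slack=1)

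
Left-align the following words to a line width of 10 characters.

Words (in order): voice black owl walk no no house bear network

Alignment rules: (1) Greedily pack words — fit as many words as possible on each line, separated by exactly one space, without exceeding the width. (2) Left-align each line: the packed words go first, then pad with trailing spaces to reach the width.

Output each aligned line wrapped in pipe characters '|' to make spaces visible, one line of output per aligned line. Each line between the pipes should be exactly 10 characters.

Answer: |voice     |
|black owl |
|walk no no|
|house bear|
|network   |

Derivation:
Line 1: ['voice'] (min_width=5, slack=5)
Line 2: ['black', 'owl'] (min_width=9, slack=1)
Line 3: ['walk', 'no', 'no'] (min_width=10, slack=0)
Line 4: ['house', 'bear'] (min_width=10, slack=0)
Line 5: ['network'] (min_width=7, slack=3)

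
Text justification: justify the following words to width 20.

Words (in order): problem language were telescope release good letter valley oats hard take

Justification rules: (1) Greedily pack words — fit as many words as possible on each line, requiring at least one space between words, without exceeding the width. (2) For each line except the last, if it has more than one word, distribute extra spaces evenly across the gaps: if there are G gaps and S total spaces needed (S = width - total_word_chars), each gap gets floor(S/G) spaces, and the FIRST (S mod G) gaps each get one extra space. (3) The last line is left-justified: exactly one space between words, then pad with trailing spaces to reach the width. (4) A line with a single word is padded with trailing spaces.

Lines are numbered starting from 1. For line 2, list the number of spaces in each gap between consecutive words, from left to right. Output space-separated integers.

Line 1: ['problem', 'language'] (min_width=16, slack=4)
Line 2: ['were', 'telescope'] (min_width=14, slack=6)
Line 3: ['release', 'good', 'letter'] (min_width=19, slack=1)
Line 4: ['valley', 'oats', 'hard'] (min_width=16, slack=4)
Line 5: ['take'] (min_width=4, slack=16)

Answer: 7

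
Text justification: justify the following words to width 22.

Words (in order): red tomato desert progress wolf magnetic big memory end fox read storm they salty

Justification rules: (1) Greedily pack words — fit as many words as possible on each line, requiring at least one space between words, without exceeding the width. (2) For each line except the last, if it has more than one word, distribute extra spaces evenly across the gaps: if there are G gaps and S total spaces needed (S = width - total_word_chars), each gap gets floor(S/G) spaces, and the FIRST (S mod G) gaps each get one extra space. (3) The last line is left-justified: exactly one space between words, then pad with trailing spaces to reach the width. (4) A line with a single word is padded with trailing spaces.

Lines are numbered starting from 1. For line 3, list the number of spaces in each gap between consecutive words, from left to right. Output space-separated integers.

Line 1: ['red', 'tomato', 'desert'] (min_width=17, slack=5)
Line 2: ['progress', 'wolf', 'magnetic'] (min_width=22, slack=0)
Line 3: ['big', 'memory', 'end', 'fox'] (min_width=18, slack=4)
Line 4: ['read', 'storm', 'they', 'salty'] (min_width=21, slack=1)

Answer: 3 2 2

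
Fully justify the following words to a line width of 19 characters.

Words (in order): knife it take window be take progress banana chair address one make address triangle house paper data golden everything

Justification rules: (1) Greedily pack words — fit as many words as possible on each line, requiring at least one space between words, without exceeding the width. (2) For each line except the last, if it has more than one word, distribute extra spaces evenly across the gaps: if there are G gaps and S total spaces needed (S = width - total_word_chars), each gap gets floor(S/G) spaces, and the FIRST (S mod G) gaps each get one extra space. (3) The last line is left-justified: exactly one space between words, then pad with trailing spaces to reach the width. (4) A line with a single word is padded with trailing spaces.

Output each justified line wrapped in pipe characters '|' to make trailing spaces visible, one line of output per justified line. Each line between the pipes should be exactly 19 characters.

Line 1: ['knife', 'it', 'take'] (min_width=13, slack=6)
Line 2: ['window', 'be', 'take'] (min_width=14, slack=5)
Line 3: ['progress', 'banana'] (min_width=15, slack=4)
Line 4: ['chair', 'address', 'one'] (min_width=17, slack=2)
Line 5: ['make', 'address'] (min_width=12, slack=7)
Line 6: ['triangle', 'house'] (min_width=14, slack=5)
Line 7: ['paper', 'data', 'golden'] (min_width=17, slack=2)
Line 8: ['everything'] (min_width=10, slack=9)

Answer: |knife    it    take|
|window    be   take|
|progress     banana|
|chair  address  one|
|make        address|
|triangle      house|
|paper  data  golden|
|everything         |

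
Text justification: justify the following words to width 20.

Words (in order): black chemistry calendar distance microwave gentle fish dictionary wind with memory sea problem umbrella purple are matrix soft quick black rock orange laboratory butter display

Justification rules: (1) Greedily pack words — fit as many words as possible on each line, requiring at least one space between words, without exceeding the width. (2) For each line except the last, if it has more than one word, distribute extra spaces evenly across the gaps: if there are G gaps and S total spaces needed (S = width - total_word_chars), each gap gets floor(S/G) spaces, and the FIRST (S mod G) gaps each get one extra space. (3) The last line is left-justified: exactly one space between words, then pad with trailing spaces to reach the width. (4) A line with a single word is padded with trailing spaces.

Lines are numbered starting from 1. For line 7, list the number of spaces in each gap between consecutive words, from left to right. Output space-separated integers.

Line 1: ['black', 'chemistry'] (min_width=15, slack=5)
Line 2: ['calendar', 'distance'] (min_width=17, slack=3)
Line 3: ['microwave', 'gentle'] (min_width=16, slack=4)
Line 4: ['fish', 'dictionary', 'wind'] (min_width=20, slack=0)
Line 5: ['with', 'memory', 'sea'] (min_width=15, slack=5)
Line 6: ['problem', 'umbrella'] (min_width=16, slack=4)
Line 7: ['purple', 'are', 'matrix'] (min_width=17, slack=3)
Line 8: ['soft', 'quick', 'black'] (min_width=16, slack=4)
Line 9: ['rock', 'orange'] (min_width=11, slack=9)
Line 10: ['laboratory', 'butter'] (min_width=17, slack=3)
Line 11: ['display'] (min_width=7, slack=13)

Answer: 3 2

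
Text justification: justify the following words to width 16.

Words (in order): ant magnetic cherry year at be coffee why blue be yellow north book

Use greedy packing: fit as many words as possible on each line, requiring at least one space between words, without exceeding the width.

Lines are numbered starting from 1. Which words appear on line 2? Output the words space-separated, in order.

Line 1: ['ant', 'magnetic'] (min_width=12, slack=4)
Line 2: ['cherry', 'year', 'at'] (min_width=14, slack=2)
Line 3: ['be', 'coffee', 'why'] (min_width=13, slack=3)
Line 4: ['blue', 'be', 'yellow'] (min_width=14, slack=2)
Line 5: ['north', 'book'] (min_width=10, slack=6)

Answer: cherry year at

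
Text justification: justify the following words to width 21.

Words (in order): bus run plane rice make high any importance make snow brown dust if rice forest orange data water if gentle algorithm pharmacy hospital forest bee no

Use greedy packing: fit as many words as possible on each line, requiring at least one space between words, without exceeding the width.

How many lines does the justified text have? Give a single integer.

Answer: 9

Derivation:
Line 1: ['bus', 'run', 'plane', 'rice'] (min_width=18, slack=3)
Line 2: ['make', 'high', 'any'] (min_width=13, slack=8)
Line 3: ['importance', 'make', 'snow'] (min_width=20, slack=1)
Line 4: ['brown', 'dust', 'if', 'rice'] (min_width=18, slack=3)
Line 5: ['forest', 'orange', 'data'] (min_width=18, slack=3)
Line 6: ['water', 'if', 'gentle'] (min_width=15, slack=6)
Line 7: ['algorithm', 'pharmacy'] (min_width=18, slack=3)
Line 8: ['hospital', 'forest', 'bee'] (min_width=19, slack=2)
Line 9: ['no'] (min_width=2, slack=19)
Total lines: 9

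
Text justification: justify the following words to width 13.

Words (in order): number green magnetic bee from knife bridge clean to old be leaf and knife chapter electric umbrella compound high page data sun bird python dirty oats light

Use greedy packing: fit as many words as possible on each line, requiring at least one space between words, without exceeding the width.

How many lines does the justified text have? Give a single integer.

Answer: 14

Derivation:
Line 1: ['number', 'green'] (min_width=12, slack=1)
Line 2: ['magnetic', 'bee'] (min_width=12, slack=1)
Line 3: ['from', 'knife'] (min_width=10, slack=3)
Line 4: ['bridge', 'clean'] (min_width=12, slack=1)
Line 5: ['to', 'old', 'be'] (min_width=9, slack=4)
Line 6: ['leaf', 'and'] (min_width=8, slack=5)
Line 7: ['knife', 'chapter'] (min_width=13, slack=0)
Line 8: ['electric'] (min_width=8, slack=5)
Line 9: ['umbrella'] (min_width=8, slack=5)
Line 10: ['compound', 'high'] (min_width=13, slack=0)
Line 11: ['page', 'data', 'sun'] (min_width=13, slack=0)
Line 12: ['bird', 'python'] (min_width=11, slack=2)
Line 13: ['dirty', 'oats'] (min_width=10, slack=3)
Line 14: ['light'] (min_width=5, slack=8)
Total lines: 14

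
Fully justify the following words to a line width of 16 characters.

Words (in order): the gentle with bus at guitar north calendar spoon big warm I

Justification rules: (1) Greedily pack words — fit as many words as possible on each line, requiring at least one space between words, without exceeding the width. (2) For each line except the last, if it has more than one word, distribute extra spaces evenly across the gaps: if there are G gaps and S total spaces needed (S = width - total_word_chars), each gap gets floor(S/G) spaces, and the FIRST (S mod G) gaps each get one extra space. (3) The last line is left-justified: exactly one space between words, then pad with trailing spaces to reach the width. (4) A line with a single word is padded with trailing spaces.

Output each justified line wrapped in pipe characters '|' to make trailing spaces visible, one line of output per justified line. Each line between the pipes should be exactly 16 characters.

Line 1: ['the', 'gentle', 'with'] (min_width=15, slack=1)
Line 2: ['bus', 'at', 'guitar'] (min_width=13, slack=3)
Line 3: ['north', 'calendar'] (min_width=14, slack=2)
Line 4: ['spoon', 'big', 'warm', 'I'] (min_width=16, slack=0)

Answer: |the  gentle with|
|bus   at  guitar|
|north   calendar|
|spoon big warm I|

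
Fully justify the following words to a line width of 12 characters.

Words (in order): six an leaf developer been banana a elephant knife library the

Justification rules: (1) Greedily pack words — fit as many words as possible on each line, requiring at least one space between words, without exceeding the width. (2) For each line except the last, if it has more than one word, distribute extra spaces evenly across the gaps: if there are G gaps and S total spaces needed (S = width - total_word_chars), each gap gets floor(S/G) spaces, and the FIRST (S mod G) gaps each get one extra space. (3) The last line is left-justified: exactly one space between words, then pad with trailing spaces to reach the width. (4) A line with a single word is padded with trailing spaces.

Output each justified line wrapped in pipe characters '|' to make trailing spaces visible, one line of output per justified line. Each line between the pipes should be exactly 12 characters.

Line 1: ['six', 'an', 'leaf'] (min_width=11, slack=1)
Line 2: ['developer'] (min_width=9, slack=3)
Line 3: ['been', 'banana'] (min_width=11, slack=1)
Line 4: ['a', 'elephant'] (min_width=10, slack=2)
Line 5: ['knife'] (min_width=5, slack=7)
Line 6: ['library', 'the'] (min_width=11, slack=1)

Answer: |six  an leaf|
|developer   |
|been  banana|
|a   elephant|
|knife       |
|library the |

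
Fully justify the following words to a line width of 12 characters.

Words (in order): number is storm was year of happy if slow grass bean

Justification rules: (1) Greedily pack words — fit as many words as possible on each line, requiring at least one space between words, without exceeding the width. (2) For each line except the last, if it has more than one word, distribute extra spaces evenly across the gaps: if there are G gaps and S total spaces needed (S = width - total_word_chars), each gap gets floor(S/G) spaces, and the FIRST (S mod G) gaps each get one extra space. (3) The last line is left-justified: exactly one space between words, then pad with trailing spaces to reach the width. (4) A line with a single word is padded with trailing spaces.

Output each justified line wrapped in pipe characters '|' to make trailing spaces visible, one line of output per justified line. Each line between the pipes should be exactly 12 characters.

Answer: |number    is|
|storm    was|
|year      of|
|happy     if|
|slow   grass|
|bean        |

Derivation:
Line 1: ['number', 'is'] (min_width=9, slack=3)
Line 2: ['storm', 'was'] (min_width=9, slack=3)
Line 3: ['year', 'of'] (min_width=7, slack=5)
Line 4: ['happy', 'if'] (min_width=8, slack=4)
Line 5: ['slow', 'grass'] (min_width=10, slack=2)
Line 6: ['bean'] (min_width=4, slack=8)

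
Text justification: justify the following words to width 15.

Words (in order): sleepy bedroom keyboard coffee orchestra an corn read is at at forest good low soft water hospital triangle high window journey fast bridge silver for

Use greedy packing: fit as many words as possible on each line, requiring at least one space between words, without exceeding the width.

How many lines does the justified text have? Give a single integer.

Answer: 11

Derivation:
Line 1: ['sleepy', 'bedroom'] (min_width=14, slack=1)
Line 2: ['keyboard', 'coffee'] (min_width=15, slack=0)
Line 3: ['orchestra', 'an'] (min_width=12, slack=3)
Line 4: ['corn', 'read', 'is', 'at'] (min_width=15, slack=0)
Line 5: ['at', 'forest', 'good'] (min_width=14, slack=1)
Line 6: ['low', 'soft', 'water'] (min_width=14, slack=1)
Line 7: ['hospital'] (min_width=8, slack=7)
Line 8: ['triangle', 'high'] (min_width=13, slack=2)
Line 9: ['window', 'journey'] (min_width=14, slack=1)
Line 10: ['fast', 'bridge'] (min_width=11, slack=4)
Line 11: ['silver', 'for'] (min_width=10, slack=5)
Total lines: 11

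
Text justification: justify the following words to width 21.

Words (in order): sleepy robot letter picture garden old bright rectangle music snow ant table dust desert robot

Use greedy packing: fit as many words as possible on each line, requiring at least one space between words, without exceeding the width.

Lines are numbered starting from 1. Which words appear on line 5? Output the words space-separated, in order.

Answer: dust desert robot

Derivation:
Line 1: ['sleepy', 'robot', 'letter'] (min_width=19, slack=2)
Line 2: ['picture', 'garden', 'old'] (min_width=18, slack=3)
Line 3: ['bright', 'rectangle'] (min_width=16, slack=5)
Line 4: ['music', 'snow', 'ant', 'table'] (min_width=20, slack=1)
Line 5: ['dust', 'desert', 'robot'] (min_width=17, slack=4)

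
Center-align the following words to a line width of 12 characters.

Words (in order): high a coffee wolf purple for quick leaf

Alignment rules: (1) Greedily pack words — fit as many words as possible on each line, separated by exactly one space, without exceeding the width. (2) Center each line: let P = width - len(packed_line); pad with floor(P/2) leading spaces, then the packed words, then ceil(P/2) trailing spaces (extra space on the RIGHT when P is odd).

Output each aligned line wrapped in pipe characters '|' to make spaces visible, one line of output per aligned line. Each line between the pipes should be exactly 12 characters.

Line 1: ['high', 'a'] (min_width=6, slack=6)
Line 2: ['coffee', 'wolf'] (min_width=11, slack=1)
Line 3: ['purple', 'for'] (min_width=10, slack=2)
Line 4: ['quick', 'leaf'] (min_width=10, slack=2)

Answer: |   high a   |
|coffee wolf |
| purple for |
| quick leaf |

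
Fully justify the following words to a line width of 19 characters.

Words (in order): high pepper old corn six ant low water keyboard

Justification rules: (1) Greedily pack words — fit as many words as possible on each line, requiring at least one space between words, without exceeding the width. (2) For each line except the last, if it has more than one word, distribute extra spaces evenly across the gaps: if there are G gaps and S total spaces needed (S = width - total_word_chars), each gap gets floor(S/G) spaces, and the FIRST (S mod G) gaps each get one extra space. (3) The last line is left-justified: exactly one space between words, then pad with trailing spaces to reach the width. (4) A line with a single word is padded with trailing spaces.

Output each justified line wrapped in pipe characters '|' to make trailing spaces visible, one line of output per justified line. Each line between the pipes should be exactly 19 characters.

Answer: |high   pepper   old|
|corn  six  ant  low|
|water keyboard     |

Derivation:
Line 1: ['high', 'pepper', 'old'] (min_width=15, slack=4)
Line 2: ['corn', 'six', 'ant', 'low'] (min_width=16, slack=3)
Line 3: ['water', 'keyboard'] (min_width=14, slack=5)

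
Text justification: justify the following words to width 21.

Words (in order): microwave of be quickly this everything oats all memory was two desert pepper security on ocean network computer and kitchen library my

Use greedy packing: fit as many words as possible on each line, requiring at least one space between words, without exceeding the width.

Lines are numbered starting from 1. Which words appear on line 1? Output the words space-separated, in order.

Line 1: ['microwave', 'of', 'be'] (min_width=15, slack=6)
Line 2: ['quickly', 'this'] (min_width=12, slack=9)
Line 3: ['everything', 'oats', 'all'] (min_width=19, slack=2)
Line 4: ['memory', 'was', 'two', 'desert'] (min_width=21, slack=0)
Line 5: ['pepper', 'security', 'on'] (min_width=18, slack=3)
Line 6: ['ocean', 'network'] (min_width=13, slack=8)
Line 7: ['computer', 'and', 'kitchen'] (min_width=20, slack=1)
Line 8: ['library', 'my'] (min_width=10, slack=11)

Answer: microwave of be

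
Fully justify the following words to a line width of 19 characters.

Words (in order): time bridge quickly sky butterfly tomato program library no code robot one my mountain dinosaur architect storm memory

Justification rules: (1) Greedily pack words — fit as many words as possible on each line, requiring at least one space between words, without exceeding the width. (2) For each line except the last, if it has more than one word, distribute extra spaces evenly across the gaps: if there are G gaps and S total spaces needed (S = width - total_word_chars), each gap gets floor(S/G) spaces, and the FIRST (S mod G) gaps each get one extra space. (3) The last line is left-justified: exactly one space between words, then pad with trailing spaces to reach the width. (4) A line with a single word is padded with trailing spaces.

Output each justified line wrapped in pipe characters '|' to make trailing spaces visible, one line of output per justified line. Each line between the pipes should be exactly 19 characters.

Answer: |time bridge quickly|
|sky       butterfly|
|tomato      program|
|library   no   code|
|robot     one    my|
|mountain   dinosaur|
|architect     storm|
|memory             |

Derivation:
Line 1: ['time', 'bridge', 'quickly'] (min_width=19, slack=0)
Line 2: ['sky', 'butterfly'] (min_width=13, slack=6)
Line 3: ['tomato', 'program'] (min_width=14, slack=5)
Line 4: ['library', 'no', 'code'] (min_width=15, slack=4)
Line 5: ['robot', 'one', 'my'] (min_width=12, slack=7)
Line 6: ['mountain', 'dinosaur'] (min_width=17, slack=2)
Line 7: ['architect', 'storm'] (min_width=15, slack=4)
Line 8: ['memory'] (min_width=6, slack=13)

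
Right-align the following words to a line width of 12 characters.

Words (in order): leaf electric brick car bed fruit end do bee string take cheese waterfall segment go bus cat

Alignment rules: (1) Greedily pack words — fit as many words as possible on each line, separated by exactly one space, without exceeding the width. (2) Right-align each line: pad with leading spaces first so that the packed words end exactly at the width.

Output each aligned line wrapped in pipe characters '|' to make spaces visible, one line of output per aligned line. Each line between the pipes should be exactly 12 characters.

Line 1: ['leaf'] (min_width=4, slack=8)
Line 2: ['electric'] (min_width=8, slack=4)
Line 3: ['brick', 'car'] (min_width=9, slack=3)
Line 4: ['bed', 'fruit'] (min_width=9, slack=3)
Line 5: ['end', 'do', 'bee'] (min_width=10, slack=2)
Line 6: ['string', 'take'] (min_width=11, slack=1)
Line 7: ['cheese'] (min_width=6, slack=6)
Line 8: ['waterfall'] (min_width=9, slack=3)
Line 9: ['segment', 'go'] (min_width=10, slack=2)
Line 10: ['bus', 'cat'] (min_width=7, slack=5)

Answer: |        leaf|
|    electric|
|   brick car|
|   bed fruit|
|  end do bee|
| string take|
|      cheese|
|   waterfall|
|  segment go|
|     bus cat|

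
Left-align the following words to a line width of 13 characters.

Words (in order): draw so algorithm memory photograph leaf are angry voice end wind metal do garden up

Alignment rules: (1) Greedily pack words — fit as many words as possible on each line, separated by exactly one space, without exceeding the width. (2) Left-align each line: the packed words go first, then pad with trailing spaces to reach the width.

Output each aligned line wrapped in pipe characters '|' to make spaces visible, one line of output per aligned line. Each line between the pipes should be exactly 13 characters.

Answer: |draw so      |
|algorithm    |
|memory       |
|photograph   |
|leaf are     |
|angry voice  |
|end wind     |
|metal do     |
|garden up    |

Derivation:
Line 1: ['draw', 'so'] (min_width=7, slack=6)
Line 2: ['algorithm'] (min_width=9, slack=4)
Line 3: ['memory'] (min_width=6, slack=7)
Line 4: ['photograph'] (min_width=10, slack=3)
Line 5: ['leaf', 'are'] (min_width=8, slack=5)
Line 6: ['angry', 'voice'] (min_width=11, slack=2)
Line 7: ['end', 'wind'] (min_width=8, slack=5)
Line 8: ['metal', 'do'] (min_width=8, slack=5)
Line 9: ['garden', 'up'] (min_width=9, slack=4)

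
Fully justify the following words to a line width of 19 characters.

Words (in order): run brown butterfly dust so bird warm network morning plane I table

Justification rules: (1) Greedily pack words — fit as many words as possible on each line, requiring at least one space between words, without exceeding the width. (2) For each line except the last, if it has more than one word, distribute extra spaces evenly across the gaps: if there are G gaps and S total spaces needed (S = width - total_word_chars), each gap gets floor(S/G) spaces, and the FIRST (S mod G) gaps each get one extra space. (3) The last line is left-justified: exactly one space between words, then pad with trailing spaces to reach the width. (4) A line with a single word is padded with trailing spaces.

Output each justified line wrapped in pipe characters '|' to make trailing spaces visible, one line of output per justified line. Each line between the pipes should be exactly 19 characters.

Line 1: ['run', 'brown', 'butterfly'] (min_width=19, slack=0)
Line 2: ['dust', 'so', 'bird', 'warm'] (min_width=17, slack=2)
Line 3: ['network', 'morning'] (min_width=15, slack=4)
Line 4: ['plane', 'I', 'table'] (min_width=13, slack=6)

Answer: |run brown butterfly|
|dust  so  bird warm|
|network     morning|
|plane I table      |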